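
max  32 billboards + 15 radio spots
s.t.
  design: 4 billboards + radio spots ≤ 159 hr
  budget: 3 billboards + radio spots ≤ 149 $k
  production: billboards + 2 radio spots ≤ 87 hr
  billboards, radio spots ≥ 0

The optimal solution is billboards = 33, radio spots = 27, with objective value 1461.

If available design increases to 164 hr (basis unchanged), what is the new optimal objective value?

1496

Binding: design and production. Non-binding: budget (23 unused).
Since budget is not tight, its dual is 0.
From A_Bᵀ y = c: 4·y_design + 1·y_production = 32; 1·y_design + 2·y_production = 15.
→ y_design = 7 and y_production = 4.
Δz = y_design·Δb = 7 × (5) = 35, so new z* = 1461 + 35 = 1496.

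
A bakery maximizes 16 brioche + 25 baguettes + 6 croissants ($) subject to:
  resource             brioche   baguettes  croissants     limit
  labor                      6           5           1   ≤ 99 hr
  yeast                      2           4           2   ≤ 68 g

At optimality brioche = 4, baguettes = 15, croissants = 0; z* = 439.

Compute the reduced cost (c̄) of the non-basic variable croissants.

-5

At the optimum: labor uses 99 of 99 (binding); yeast uses 68 of 68 (binding).
From A_Bᵀ y = c: 6·y_labor + 2·y_yeast = 16; 5·y_labor + 4·y_yeast = 25.
Solving: y_labor = 1, y_yeast = 5.
Reduced cost of croissants: c₃ − yᵀa₃ = 6 − (1·1 + 5·2) = 6 − 11 = -5.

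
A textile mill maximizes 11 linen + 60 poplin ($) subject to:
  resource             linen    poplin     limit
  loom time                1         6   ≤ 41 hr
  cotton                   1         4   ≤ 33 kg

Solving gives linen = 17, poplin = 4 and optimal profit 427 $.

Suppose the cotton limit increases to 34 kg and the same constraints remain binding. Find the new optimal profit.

Both loom time and cotton are binding at x*.
Dual feasibility on the basic columns requires 1·y_loom time + 1·y_cotton = 11, 6·y_loom time + 4·y_cotton = 60.
Solving: y_loom time = 8, y_cotton = 3.
Δz = y_cotton·Δb = 3 × (1) = 3, so new z* = 427 + 3 = 430.

430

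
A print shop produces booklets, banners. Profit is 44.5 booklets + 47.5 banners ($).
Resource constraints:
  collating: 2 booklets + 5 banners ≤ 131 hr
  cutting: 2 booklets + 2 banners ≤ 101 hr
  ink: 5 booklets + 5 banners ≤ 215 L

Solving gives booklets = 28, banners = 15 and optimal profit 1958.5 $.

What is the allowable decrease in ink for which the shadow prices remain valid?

84

Binding constraints: collating, ink. The basis is B = [[2,5],[5,5]] with det -15.
Per unit decrease in ink, x* moves by d = (-0.3333, 0.1333).
The basis stays optimal until booklets reaches 0; allowable decrease = 84 L.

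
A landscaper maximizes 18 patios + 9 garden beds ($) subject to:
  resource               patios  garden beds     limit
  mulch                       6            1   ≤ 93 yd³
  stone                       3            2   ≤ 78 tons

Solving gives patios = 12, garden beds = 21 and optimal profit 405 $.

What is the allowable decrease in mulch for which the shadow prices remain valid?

54

Binding constraints: mulch, stone. The basis is B = [[6,1],[3,2]] with det 9.
Per unit decrease in mulch, x* moves by d = (-0.2222, 0.3333).
The basis stays optimal until patios reaches 0; allowable decrease = 54 yd³.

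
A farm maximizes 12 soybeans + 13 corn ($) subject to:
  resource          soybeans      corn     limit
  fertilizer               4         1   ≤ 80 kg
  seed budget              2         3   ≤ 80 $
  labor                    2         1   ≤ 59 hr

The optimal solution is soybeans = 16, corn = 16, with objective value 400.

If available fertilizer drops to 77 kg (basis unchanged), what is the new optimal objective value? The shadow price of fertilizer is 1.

Δb = -3, so new z* = 400 + (1)·(-3) = 400 − 3 = 397.

397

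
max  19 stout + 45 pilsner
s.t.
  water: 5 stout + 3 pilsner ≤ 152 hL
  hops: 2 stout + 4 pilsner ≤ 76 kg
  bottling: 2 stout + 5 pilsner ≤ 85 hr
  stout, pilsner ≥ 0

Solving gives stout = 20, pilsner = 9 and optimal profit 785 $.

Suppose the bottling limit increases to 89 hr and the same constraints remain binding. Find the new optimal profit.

Check each constraint at x*: water 127/152 (slack 25); hops 76/76 (tight); bottling 85/85 (tight).
By complementary slackness, y = 0 for the non-binding constraint.
Dual feasibility on the basic columns requires 2·y_hops + 2·y_bottling = 19, 4·y_hops + 5·y_bottling = 45.
This yields shadow prices y_hops = 2.5, y_bottling = 7.
Δz = y_bottling·Δb = 7 × (4) = 28, so new z* = 785 + 28 = 813.

813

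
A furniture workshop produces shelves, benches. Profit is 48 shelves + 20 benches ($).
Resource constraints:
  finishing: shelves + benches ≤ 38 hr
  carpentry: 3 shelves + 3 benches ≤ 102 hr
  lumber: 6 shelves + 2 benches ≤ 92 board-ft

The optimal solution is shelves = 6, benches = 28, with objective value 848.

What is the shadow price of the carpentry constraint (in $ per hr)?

Check each constraint at x*: finishing 34/38 (slack 4); carpentry 102/102 (tight); lumber 92/92 (tight).
Since finishing is not tight, its dual is 0.
From A_Bᵀ y = c: 3·y_carpentry + 6·y_lumber = 48; 3·y_carpentry + 2·y_lumber = 20.
Solving: y_carpentry = 2, y_lumber = 7.
Shadow price of carpentry = 2.

2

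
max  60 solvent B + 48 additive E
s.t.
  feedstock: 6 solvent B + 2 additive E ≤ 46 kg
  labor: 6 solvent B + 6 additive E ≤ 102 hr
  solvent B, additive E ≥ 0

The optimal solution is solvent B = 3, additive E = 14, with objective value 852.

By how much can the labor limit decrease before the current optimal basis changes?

56

Binding constraints: feedstock, labor. The basis is B = [[6,2],[6,6]] with det 24.
Per unit decrease in labor, x* moves by d = (0.0833, -0.25).
The basis stays optimal until additive E reaches 0; allowable decrease = 56 hr.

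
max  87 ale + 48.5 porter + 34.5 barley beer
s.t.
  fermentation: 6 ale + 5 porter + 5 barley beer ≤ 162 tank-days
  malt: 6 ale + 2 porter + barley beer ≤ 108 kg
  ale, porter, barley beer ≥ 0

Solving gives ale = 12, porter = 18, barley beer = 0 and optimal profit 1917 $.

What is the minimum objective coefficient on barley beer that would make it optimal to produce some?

Check each constraint at x*: fermentation 162/162 (tight); malt 108/108 (tight).
Dual feasibility on the basic columns requires 6·y_fermentation + 6·y_malt = 87, 5·y_fermentation + 2·y_malt = 48.5.
→ y_fermentation = 6.5 and y_malt = 8.
barley beer enters the basis when its profit ≥ yᵀa₃ = 6.5·5 + 8·1 = 40.5.

40.5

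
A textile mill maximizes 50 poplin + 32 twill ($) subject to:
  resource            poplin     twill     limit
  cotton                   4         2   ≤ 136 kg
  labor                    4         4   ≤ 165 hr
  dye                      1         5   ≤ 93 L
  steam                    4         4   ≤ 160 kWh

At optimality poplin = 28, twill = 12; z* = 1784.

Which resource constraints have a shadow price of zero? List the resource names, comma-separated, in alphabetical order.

dye, labor

cotton: 136/136 (binding)
labor: 160/165 (slack 5)
dye: 88/93 (slack 5)
steam: 160/160 (binding)
By complementary slackness, a constraint with positive slack has shadow price 0 → dye, labor.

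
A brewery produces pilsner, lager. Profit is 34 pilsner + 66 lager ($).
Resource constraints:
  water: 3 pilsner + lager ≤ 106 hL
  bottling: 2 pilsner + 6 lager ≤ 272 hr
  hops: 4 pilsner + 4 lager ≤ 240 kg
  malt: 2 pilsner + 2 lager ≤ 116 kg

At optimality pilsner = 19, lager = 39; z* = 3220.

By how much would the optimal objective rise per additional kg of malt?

Check each constraint at x*: water 96/106 (slack 10); bottling 272/272 (tight); hops 232/240 (slack 8); malt 116/116 (tight).
By complementary slackness, y = 0 for the non-binding constraints.
From A_Bᵀ y = c: 2·y_bottling + 2·y_malt = 34; 6·y_bottling + 2·y_malt = 66.
This yields shadow prices y_bottling = 8, y_malt = 9.
Shadow price of malt = 9.

9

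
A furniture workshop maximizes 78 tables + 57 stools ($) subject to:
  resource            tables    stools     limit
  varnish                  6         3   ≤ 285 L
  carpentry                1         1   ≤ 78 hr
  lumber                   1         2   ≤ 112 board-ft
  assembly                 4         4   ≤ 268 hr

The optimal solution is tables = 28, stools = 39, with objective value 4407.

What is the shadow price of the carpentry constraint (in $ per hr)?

Check each constraint at x*: varnish 285/285 (tight); carpentry 67/78 (slack 11); lumber 106/112 (slack 6); assembly 268/268 (tight).
Since carpentry, lumber are not tight, their duals are 0.
Dual feasibility on the basic columns requires 6·y_varnish + 4·y_assembly = 78, 3·y_varnish + 4·y_assembly = 57.
Solving: y_varnish = 7, y_assembly = 9.
Shadow price of carpentry = 0.

0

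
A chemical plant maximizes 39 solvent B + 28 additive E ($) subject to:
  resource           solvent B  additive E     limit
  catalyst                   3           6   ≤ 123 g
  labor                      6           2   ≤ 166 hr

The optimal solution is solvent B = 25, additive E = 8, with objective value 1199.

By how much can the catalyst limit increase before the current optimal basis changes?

Binding constraints: catalyst, labor. The basis is B = [[3,6],[6,2]] with det -30.
Per unit increase in catalyst, x* moves by d = (-0.0667, 0.2).
The basis stays optimal until solvent B reaches 0; allowable increase = 375 g.

375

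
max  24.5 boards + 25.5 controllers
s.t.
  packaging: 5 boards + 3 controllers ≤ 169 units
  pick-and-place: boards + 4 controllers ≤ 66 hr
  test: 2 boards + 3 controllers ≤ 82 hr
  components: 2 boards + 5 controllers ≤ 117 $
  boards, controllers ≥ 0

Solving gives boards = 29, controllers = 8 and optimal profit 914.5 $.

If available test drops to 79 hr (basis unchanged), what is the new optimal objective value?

896.5

Check each constraint at x*: packaging 169/169 (tight); pick-and-place 61/66 (slack 5); test 82/82 (tight); components 98/117 (slack 19).
By complementary slackness, y = 0 for the non-binding constraints.
Dual feasibility on the basic columns requires 5·y_packaging + 2·y_test = 24.5, 3·y_packaging + 3·y_test = 25.5.
This yields shadow prices y_packaging = 2.5, y_test = 6.
Δz = y_test·Δb = 6 × (-3) = -18, so new z* = 914.5 − 18 = 896.5.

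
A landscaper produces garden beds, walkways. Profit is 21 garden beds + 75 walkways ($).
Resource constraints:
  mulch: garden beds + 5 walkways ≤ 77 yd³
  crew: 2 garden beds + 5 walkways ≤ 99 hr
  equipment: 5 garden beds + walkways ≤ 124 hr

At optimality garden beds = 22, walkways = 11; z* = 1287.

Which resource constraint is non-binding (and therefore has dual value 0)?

equipment

mulch: 77/77 (binding)
crew: 99/99 (binding)
equipment: 121/124 (slack 3)
By complementary slackness, a constraint with positive slack has shadow price 0 → equipment.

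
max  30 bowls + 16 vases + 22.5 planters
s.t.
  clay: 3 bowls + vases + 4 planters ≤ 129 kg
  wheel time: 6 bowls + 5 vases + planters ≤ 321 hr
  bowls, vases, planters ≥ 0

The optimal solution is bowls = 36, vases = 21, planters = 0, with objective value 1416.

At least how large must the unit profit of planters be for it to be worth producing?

26

Check each constraint at x*: clay 129/129 (tight); wheel time 321/321 (tight).
Dual feasibility on the basic columns requires 3·y_clay + 6·y_wheel time = 30, 1·y_clay + 5·y_wheel time = 16.
→ y_clay = 6 and y_wheel time = 2.
planters enters the basis when its profit ≥ yᵀa₃ = 6·4 + 2·1 = 26.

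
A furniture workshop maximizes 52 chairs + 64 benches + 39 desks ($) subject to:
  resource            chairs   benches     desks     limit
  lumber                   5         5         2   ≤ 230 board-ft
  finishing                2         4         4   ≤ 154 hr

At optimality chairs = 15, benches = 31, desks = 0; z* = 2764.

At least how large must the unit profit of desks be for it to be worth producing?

40

Check each constraint at x*: lumber 230/230 (tight); finishing 154/154 (tight).
Dual feasibility on the basic columns requires 5·y_lumber + 2·y_finishing = 52, 5·y_lumber + 4·y_finishing = 64.
→ y_lumber = 8 and y_finishing = 6.
desks enters the basis when its profit ≥ yᵀa₃ = 8·2 + 6·4 = 40.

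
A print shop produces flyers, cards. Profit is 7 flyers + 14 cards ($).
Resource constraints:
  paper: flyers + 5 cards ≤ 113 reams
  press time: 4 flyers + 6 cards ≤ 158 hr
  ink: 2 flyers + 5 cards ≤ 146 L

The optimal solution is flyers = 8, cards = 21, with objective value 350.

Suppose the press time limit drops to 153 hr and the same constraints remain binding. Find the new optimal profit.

Binding: paper and press time. Non-binding: ink (25 unused).
Since ink is not tight, its dual is 0.
Dual feasibility on the basic columns requires 1·y_paper + 4·y_press time = 7, 5·y_paper + 6·y_press time = 14.
This yields shadow prices y_paper = 1, y_press time = 1.5.
Δz = y_press time·Δb = 1.5 × (-5) = -7.5, so new z* = 350 − 7.5 = 342.5.

342.5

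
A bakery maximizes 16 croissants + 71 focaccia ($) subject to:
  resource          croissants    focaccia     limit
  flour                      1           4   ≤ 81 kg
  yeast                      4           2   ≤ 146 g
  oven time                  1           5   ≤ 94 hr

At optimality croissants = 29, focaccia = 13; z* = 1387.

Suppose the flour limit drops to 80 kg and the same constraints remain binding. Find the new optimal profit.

Check each constraint at x*: flour 81/81 (tight); yeast 142/146 (slack 4); oven time 94/94 (tight).
Since yeast is not tight, its dual is 0.
Dual feasibility on the basic columns requires 1·y_flour + 1·y_oven time = 16, 4·y_flour + 5·y_oven time = 71.
Solving: y_flour = 9, y_oven time = 7.
Δz = y_flour·Δb = 9 × (-1) = -9, so new z* = 1387 − 9 = 1378.

1378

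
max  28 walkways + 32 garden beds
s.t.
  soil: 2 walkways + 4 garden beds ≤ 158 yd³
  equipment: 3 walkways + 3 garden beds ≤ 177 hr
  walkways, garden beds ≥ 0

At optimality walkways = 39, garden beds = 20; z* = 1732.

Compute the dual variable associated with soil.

2

Both soil and equipment are binding at x*.
From A_Bᵀ y = c: 2·y_soil + 3·y_equipment = 28; 4·y_soil + 3·y_equipment = 32.
→ y_soil = 2 and y_equipment = 8.
Shadow price of soil = 2.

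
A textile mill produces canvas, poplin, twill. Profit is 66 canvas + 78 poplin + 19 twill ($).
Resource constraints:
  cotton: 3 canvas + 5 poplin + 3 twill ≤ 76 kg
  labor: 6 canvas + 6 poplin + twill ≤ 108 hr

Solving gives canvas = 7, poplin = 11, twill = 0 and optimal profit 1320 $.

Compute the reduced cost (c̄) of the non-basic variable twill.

Both cotton and labor are binding at x*.
The binding rows give the dual system: 3·y_cotton + 6·y_labor = 66 and 5·y_cotton + 6·y_labor = 78.
Solving: y_cotton = 6, y_labor = 8.
Reduced cost of twill: c₃ − yᵀa₃ = 19 − (6·3 + 8·1) = 19 − 26 = -7.

-7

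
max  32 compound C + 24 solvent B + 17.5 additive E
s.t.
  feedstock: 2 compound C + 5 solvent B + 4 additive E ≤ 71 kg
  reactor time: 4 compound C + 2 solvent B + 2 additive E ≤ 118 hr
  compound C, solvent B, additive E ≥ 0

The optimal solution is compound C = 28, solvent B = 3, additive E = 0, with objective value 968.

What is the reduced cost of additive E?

-4.5

Check each constraint at x*: feedstock 71/71 (tight); reactor time 118/118 (tight).
From A_Bᵀ y = c: 2·y_feedstock + 4·y_reactor time = 32; 5·y_feedstock + 2·y_reactor time = 24.
→ y_feedstock = 2 and y_reactor time = 7.
Reduced cost of additive E: c₃ − yᵀa₃ = 17.5 − (2·4 + 7·2) = 17.5 − 22 = -4.5.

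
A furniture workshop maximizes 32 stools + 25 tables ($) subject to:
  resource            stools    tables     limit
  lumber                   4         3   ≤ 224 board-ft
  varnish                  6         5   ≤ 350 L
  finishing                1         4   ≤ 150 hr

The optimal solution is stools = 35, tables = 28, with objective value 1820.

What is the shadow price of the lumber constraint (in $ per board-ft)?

Binding: lumber and varnish. Non-binding: finishing (3 unused).
Slack constraints have shadow price 0 (complementary slackness).
Dual feasibility on the basic columns requires 4·y_lumber + 6·y_varnish = 32, 3·y_lumber + 5·y_varnish = 25.
Solving: y_lumber = 5, y_varnish = 2.
Shadow price of lumber = 5.

5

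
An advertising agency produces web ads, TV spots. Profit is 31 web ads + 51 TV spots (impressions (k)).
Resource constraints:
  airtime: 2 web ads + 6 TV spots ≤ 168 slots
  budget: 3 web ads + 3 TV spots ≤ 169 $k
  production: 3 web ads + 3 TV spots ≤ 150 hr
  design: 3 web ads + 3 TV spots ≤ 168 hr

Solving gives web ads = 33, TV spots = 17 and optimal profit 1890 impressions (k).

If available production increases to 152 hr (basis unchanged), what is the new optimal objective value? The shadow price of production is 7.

1904

Δb = 2, so new z* = 1890 + (7)·(2) = 1890 + 14 = 1904.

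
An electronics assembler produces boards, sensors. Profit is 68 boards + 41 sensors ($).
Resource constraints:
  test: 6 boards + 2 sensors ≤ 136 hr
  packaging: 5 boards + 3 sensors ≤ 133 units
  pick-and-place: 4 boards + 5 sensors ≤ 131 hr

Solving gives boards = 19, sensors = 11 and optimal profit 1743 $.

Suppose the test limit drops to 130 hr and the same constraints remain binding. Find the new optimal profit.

1695

Binding: test and pick-and-place. Non-binding: packaging (5 unused).
Since packaging is not tight, its dual is 0.
The binding rows give the dual system: 6·y_test + 4·y_pick-and-place = 68 and 2·y_test + 5·y_pick-and-place = 41.
This yields shadow prices y_test = 8, y_pick-and-place = 5.
Δz = y_test·Δb = 8 × (-6) = -48, so new z* = 1743 − 48 = 1695.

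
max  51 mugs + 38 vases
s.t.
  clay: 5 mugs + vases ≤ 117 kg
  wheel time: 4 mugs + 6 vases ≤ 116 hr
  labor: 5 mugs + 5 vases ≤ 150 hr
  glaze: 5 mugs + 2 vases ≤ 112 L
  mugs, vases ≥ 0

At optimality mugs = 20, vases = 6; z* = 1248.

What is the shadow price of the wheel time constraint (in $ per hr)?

Check each constraint at x*: clay 106/117 (slack 11); wheel time 116/116 (tight); labor 130/150 (slack 20); glaze 112/112 (tight).
Slack constraints have shadow price 0 (complementary slackness).
The binding rows give the dual system: 4·y_wheel time + 5·y_glaze = 51 and 6·y_wheel time + 2·y_glaze = 38.
This yields shadow prices y_wheel time = 4, y_glaze = 7.
Shadow price of wheel time = 4.

4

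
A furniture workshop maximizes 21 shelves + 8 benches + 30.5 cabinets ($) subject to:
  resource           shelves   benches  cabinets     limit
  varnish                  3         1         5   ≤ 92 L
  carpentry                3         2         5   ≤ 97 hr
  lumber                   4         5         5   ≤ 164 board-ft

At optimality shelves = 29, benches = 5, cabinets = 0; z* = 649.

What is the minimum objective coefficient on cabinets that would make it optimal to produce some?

Binding: varnish and carpentry. Non-binding: lumber (23 unused).
Since lumber is not tight, its dual is 0.
From A_Bᵀ y = c: 3·y_varnish + 3·y_carpentry = 21; 1·y_varnish + 2·y_carpentry = 8.
→ y_varnish = 6 and y_carpentry = 1.
cabinets enters the basis when its profit ≥ yᵀa₃ = 6·5 + 1·5 = 35.

35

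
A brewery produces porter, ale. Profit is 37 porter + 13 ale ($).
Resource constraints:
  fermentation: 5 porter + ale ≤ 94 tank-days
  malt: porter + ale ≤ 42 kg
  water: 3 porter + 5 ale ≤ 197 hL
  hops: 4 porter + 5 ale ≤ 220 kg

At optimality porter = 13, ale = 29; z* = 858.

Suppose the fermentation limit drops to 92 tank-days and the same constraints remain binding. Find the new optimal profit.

846

Check each constraint at x*: fermentation 94/94 (tight); malt 42/42 (tight); water 184/197 (slack 13); hops 197/220 (slack 23).
By complementary slackness, y = 0 for the non-binding constraints.
From A_Bᵀ y = c: 5·y_fermentation + 1·y_malt = 37; 1·y_fermentation + 1·y_malt = 13.
Solving: y_fermentation = 6, y_malt = 7.
Δz = y_fermentation·Δb = 6 × (-2) = -12, so new z* = 858 − 12 = 846.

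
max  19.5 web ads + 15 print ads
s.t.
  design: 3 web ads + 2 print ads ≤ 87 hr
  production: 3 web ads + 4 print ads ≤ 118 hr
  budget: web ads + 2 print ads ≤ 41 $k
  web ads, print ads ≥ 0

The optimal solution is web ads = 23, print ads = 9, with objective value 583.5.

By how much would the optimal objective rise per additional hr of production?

0

Binding: design and budget. Non-binding: production (13 unused).
By complementary slackness, y = 0 for the non-binding constraint.
The binding rows give the dual system: 3·y_design + 1·y_budget = 19.5 and 2·y_design + 2·y_budget = 15.
Solving: y_design = 6, y_budget = 1.5.
Shadow price of production = 0.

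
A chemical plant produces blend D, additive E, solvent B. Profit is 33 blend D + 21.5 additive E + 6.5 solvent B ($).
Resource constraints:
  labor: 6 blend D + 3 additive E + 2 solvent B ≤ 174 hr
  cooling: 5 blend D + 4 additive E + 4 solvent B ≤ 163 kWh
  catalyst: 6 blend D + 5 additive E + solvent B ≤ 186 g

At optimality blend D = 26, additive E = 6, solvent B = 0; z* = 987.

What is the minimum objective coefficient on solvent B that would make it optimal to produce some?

8.5

Binding: labor and catalyst. Non-binding: cooling (9 unused).
Since cooling is not tight, its dual is 0.
The binding rows give the dual system: 6·y_labor + 6·y_catalyst = 33 and 3·y_labor + 5·y_catalyst = 21.5.
This yields shadow prices y_labor = 3, y_catalyst = 2.5.
solvent B enters the basis when its profit ≥ yᵀa₃ = 3·2 + 2.5·1 = 8.5.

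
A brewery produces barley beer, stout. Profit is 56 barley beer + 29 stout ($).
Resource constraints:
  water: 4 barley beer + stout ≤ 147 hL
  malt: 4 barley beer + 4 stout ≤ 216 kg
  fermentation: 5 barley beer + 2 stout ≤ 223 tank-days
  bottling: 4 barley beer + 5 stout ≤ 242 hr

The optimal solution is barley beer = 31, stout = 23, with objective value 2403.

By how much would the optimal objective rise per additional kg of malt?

5

Check each constraint at x*: water 147/147 (tight); malt 216/216 (tight); fermentation 201/223 (slack 22); bottling 239/242 (slack 3).
Since fermentation, bottling are not tight, their duals are 0.
From A_Bᵀ y = c: 4·y_water + 4·y_malt = 56; 1·y_water + 4·y_malt = 29.
→ y_water = 9 and y_malt = 5.
Shadow price of malt = 5.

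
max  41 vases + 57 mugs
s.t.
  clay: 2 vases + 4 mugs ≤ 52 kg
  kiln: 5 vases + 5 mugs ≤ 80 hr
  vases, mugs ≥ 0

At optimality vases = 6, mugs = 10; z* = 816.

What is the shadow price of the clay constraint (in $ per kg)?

8

Both clay and kiln are binding at x*.
Dual feasibility on the basic columns requires 2·y_clay + 5·y_kiln = 41, 4·y_clay + 5·y_kiln = 57.
Solving: y_clay = 8, y_kiln = 5.
Shadow price of clay = 8.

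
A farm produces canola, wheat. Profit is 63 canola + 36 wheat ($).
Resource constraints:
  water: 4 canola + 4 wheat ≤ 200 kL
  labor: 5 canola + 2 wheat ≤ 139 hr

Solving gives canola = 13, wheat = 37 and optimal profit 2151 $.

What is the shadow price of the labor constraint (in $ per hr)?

9

Both water and labor are binding at x*.
The binding rows give the dual system: 4·y_water + 5·y_labor = 63 and 4·y_water + 2·y_labor = 36.
→ y_water = 4.5 and y_labor = 9.
Shadow price of labor = 9.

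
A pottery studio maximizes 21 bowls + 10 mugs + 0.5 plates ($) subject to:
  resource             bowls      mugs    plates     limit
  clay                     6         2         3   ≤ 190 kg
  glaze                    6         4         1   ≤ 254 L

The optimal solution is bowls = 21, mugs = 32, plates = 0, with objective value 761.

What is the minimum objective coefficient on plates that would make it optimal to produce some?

At the optimum: clay uses 190 of 190 (binding); glaze uses 254 of 254 (binding).
Dual feasibility on the basic columns requires 6·y_clay + 6·y_glaze = 21, 2·y_clay + 4·y_glaze = 10.
→ y_clay = 2 and y_glaze = 1.5.
plates enters the basis when its profit ≥ yᵀa₃ = 2·3 + 1.5·1 = 7.5.

7.5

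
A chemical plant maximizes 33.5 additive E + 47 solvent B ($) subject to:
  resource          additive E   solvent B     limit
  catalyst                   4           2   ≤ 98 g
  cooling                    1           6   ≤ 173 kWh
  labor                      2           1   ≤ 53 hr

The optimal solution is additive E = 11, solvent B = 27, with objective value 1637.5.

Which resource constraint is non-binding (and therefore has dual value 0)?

catalyst: 98/98 (binding)
cooling: 173/173 (binding)
labor: 49/53 (slack 4)
By complementary slackness, a constraint with positive slack has shadow price 0 → labor.

labor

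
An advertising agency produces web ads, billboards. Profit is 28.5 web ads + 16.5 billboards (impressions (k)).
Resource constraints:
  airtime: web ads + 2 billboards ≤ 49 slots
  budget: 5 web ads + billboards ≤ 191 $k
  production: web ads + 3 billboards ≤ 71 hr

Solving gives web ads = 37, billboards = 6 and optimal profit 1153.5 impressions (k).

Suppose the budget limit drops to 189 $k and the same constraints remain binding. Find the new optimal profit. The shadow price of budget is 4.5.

Δb = -2, so new z* = 1153.5 + (4.5)·(-2) = 1153.5 − 9 = 1144.5.

1144.5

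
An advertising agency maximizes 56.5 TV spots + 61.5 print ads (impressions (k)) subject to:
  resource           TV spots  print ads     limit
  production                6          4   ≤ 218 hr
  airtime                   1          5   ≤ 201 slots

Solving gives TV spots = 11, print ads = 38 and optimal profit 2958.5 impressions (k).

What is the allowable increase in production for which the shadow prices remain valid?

Binding constraints: production, airtime. The basis is B = [[6,4],[1,5]] with det 26.
Per unit increase in production, x* moves by d = (0.1923, -0.0385).
The basis stays optimal until print ads reaches 0; allowable increase = 988 hr.

988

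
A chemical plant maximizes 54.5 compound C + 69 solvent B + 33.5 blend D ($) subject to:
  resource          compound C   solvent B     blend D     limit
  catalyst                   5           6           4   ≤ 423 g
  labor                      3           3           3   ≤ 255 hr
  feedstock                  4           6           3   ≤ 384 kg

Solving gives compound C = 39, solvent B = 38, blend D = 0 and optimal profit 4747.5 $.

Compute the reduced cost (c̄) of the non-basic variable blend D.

-9.5

At the optimum: catalyst uses 423 of 423 (binding); labor uses 231 of 255 (slack = 24); feedstock uses 384 of 384 (binding).
Slack constraints have shadow price 0 (complementary slackness).
The binding rows give the dual system: 5·y_catalyst + 4·y_feedstock = 54.5 and 6·y_catalyst + 6·y_feedstock = 69.
→ y_catalyst = 8.5 and y_feedstock = 3.
Reduced cost of blend D: c₃ − yᵀa₃ = 33.5 − (8.5·4 + 3·3) = 33.5 − 43 = -9.5.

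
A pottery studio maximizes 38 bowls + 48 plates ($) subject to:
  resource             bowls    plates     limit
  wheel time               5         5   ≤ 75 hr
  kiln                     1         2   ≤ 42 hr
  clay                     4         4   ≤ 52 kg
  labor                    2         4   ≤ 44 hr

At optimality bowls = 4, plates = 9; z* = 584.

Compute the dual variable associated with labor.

Check each constraint at x*: wheel time 65/75 (slack 10); kiln 22/42 (slack 20); clay 52/52 (tight); labor 44/44 (tight).
Slack constraints have shadow price 0 (complementary slackness).
Dual feasibility on the basic columns requires 4·y_clay + 2·y_labor = 38, 4·y_clay + 4·y_labor = 48.
Solving: y_clay = 7, y_labor = 5.
Shadow price of labor = 5.

5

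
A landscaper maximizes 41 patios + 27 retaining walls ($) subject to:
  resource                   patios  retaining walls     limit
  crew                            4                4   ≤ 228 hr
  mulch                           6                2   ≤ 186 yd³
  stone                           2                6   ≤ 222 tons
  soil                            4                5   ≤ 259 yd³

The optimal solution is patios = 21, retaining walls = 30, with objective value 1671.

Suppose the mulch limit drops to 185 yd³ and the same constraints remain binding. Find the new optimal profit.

1665

Check each constraint at x*: crew 204/228 (slack 24); mulch 186/186 (tight); stone 222/222 (tight); soil 234/259 (slack 25).
Since crew, soil are not tight, their duals are 0.
The binding rows give the dual system: 6·y_mulch + 2·y_stone = 41 and 2·y_mulch + 6·y_stone = 27.
Solving: y_mulch = 6, y_stone = 2.5.
Δz = y_mulch·Δb = 6 × (-1) = -6, so new z* = 1671 − 6 = 1665.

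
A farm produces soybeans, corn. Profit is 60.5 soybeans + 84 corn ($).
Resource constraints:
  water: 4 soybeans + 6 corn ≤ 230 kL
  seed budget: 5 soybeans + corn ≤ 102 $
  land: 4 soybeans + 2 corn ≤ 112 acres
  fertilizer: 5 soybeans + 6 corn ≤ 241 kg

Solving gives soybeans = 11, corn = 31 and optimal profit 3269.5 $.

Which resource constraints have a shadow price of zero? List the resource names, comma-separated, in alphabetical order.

water: 230/230 (binding)
seed budget: 86/102 (slack 16)
land: 106/112 (slack 6)
fertilizer: 241/241 (binding)
By complementary slackness, a constraint with positive slack has shadow price 0 → land, seed budget.

land, seed budget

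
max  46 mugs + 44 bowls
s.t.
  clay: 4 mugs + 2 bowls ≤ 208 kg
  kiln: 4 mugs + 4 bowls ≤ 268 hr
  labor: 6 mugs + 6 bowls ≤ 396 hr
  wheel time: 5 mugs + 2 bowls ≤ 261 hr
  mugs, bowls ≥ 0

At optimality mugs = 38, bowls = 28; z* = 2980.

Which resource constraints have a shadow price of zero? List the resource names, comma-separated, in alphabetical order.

clay: 208/208 (binding)
kiln: 264/268 (slack 4)
labor: 396/396 (binding)
wheel time: 246/261 (slack 15)
By complementary slackness, a constraint with positive slack has shadow price 0 → kiln, wheel time.

kiln, wheel time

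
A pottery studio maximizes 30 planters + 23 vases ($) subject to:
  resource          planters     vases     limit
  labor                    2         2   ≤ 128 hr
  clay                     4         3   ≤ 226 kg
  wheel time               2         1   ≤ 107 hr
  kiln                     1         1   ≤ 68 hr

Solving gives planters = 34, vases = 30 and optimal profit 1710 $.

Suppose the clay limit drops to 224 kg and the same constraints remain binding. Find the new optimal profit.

At the optimum: labor uses 128 of 128 (binding); clay uses 226 of 226 (binding); wheel time uses 98 of 107 (slack = 9); kiln uses 64 of 68 (slack = 4).
By complementary slackness, y = 0 for the non-binding constraints.
From A_Bᵀ y = c: 2·y_labor + 4·y_clay = 30; 2·y_labor + 3·y_clay = 23.
→ y_labor = 1 and y_clay = 7.
Δz = y_clay·Δb = 7 × (-2) = -14, so new z* = 1710 − 14 = 1696.

1696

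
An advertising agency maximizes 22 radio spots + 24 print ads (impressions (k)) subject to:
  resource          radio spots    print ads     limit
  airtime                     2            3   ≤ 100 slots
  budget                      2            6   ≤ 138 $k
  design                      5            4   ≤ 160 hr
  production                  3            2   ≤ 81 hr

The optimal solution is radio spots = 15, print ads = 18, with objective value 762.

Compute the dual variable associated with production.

At the optimum: airtime uses 84 of 100 (slack = 16); budget uses 138 of 138 (binding); design uses 147 of 160 (slack = 13); production uses 81 of 81 (binding).
Slack constraints have shadow price 0 (complementary slackness).
Dual feasibility on the basic columns requires 2·y_budget + 3·y_production = 22, 6·y_budget + 2·y_production = 24.
→ y_budget = 2 and y_production = 6.
Shadow price of production = 6.

6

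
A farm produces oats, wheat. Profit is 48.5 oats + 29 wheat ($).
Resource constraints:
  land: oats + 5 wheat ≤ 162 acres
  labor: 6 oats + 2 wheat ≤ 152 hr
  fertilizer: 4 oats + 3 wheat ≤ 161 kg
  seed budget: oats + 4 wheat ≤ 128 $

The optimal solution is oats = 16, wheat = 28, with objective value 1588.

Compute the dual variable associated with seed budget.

Check each constraint at x*: land 156/162 (slack 6); labor 152/152 (tight); fertilizer 148/161 (slack 13); seed budget 128/128 (tight).
Slack constraints have shadow price 0 (complementary slackness).
The binding rows give the dual system: 6·y_labor + 1·y_seed budget = 48.5 and 2·y_labor + 4·y_seed budget = 29.
→ y_labor = 7.5 and y_seed budget = 3.5.
Shadow price of seed budget = 3.5.

3.5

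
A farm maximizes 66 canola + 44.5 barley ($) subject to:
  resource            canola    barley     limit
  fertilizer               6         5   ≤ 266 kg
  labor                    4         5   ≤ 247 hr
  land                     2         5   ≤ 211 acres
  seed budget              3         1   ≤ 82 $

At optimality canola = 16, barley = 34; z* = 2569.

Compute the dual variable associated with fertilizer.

At the optimum: fertilizer uses 266 of 266 (binding); labor uses 234 of 247 (slack = 13); land uses 202 of 211 (slack = 9); seed budget uses 82 of 82 (binding).
Slack constraints have shadow price 0 (complementary slackness).
From A_Bᵀ y = c: 6·y_fertilizer + 3·y_seed budget = 66; 5·y_fertilizer + 1·y_seed budget = 44.5.
Solving: y_fertilizer = 7.5, y_seed budget = 7.
Shadow price of fertilizer = 7.5.

7.5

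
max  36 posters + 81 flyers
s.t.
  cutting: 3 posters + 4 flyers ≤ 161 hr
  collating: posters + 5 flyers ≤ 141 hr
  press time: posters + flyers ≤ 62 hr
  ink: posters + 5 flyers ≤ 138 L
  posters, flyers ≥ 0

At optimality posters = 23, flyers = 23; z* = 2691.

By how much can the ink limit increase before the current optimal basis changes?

Binding constraints: cutting, ink. The basis is B = [[3,4],[1,5]] with det 11.
Per unit increase in ink, x* moves by d = (-0.3636, 0.2727).
The basis stays optimal until collating becomes binding; allowable increase = 3 L.

3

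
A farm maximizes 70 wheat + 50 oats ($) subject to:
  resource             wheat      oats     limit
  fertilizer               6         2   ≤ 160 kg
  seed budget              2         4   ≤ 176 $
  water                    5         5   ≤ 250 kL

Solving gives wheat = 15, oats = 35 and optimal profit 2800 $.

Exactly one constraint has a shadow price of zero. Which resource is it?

seed budget

fertilizer: 160/160 (binding)
seed budget: 170/176 (slack 6)
water: 250/250 (binding)
By complementary slackness, a constraint with positive slack has shadow price 0 → seed budget.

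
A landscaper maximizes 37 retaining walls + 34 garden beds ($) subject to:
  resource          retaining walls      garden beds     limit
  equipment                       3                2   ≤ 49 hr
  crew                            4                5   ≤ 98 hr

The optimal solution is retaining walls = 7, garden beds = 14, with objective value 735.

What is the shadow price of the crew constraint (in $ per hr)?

At the optimum: equipment uses 49 of 49 (binding); crew uses 98 of 98 (binding).
The binding rows give the dual system: 3·y_equipment + 4·y_crew = 37 and 2·y_equipment + 5·y_crew = 34.
Solving: y_equipment = 7, y_crew = 4.
Shadow price of crew = 4.

4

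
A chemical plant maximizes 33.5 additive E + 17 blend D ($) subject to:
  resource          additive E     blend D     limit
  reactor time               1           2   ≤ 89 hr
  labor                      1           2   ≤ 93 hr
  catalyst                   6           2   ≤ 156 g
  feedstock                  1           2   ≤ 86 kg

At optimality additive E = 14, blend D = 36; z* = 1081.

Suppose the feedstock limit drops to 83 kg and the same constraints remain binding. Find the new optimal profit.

1070.5

Binding: catalyst and feedstock. Non-binding: reactor time (3 unused), labor (7 unused).
By complementary slackness, y = 0 for the non-binding constraints.
The binding rows give the dual system: 6·y_catalyst + 1·y_feedstock = 33.5 and 2·y_catalyst + 2·y_feedstock = 17.
Solving: y_catalyst = 5, y_feedstock = 3.5.
Δz = y_feedstock·Δb = 3.5 × (-3) = -10.5, so new z* = 1081 − 10.5 = 1070.5.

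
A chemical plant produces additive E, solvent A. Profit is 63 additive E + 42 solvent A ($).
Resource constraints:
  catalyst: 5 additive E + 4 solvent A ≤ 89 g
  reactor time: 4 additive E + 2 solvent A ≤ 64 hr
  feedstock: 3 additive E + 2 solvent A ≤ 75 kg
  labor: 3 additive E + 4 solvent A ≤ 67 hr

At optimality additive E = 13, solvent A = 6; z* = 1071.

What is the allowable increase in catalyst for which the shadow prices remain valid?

Binding constraints: catalyst, reactor time. The basis is B = [[5,4],[4,2]] with det -6.
Per unit increase in catalyst, x* moves by d = (-0.3333, 0.6667).
The basis stays optimal until labor becomes binding; allowable increase = 2.4 g.

2.4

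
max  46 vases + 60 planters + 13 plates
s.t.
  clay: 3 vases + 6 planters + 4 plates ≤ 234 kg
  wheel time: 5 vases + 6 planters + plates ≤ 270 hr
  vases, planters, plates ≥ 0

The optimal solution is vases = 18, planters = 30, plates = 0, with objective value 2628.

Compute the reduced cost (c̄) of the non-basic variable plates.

-3

Both clay and wheel time are binding at x*.
The binding rows give the dual system: 3·y_clay + 5·y_wheel time = 46 and 6·y_clay + 6·y_wheel time = 60.
→ y_clay = 2 and y_wheel time = 8.
Reduced cost of plates: c₃ − yᵀa₃ = 13 − (2·4 + 8·1) = 13 − 16 = -3.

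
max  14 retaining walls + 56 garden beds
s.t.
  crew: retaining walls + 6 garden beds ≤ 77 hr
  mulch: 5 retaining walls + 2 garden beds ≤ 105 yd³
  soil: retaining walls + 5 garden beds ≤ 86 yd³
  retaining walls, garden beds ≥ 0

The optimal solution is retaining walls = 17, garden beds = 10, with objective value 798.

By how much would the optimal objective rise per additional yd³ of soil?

Check each constraint at x*: crew 77/77 (tight); mulch 105/105 (tight); soil 67/86 (slack 19).
By complementary slackness, y = 0 for the non-binding constraint.
From A_Bᵀ y = c: 1·y_crew + 5·y_mulch = 14; 6·y_crew + 2·y_mulch = 56.
→ y_crew = 9 and y_mulch = 1.
Shadow price of soil = 0.

0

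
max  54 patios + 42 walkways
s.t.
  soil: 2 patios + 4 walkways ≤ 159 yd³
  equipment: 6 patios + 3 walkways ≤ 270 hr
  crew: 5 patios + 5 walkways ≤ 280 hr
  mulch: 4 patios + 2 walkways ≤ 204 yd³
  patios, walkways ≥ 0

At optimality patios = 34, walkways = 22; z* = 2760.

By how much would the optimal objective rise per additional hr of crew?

6

At the optimum: soil uses 156 of 159 (slack = 3); equipment uses 270 of 270 (binding); crew uses 280 of 280 (binding); mulch uses 180 of 204 (slack = 24).
Slack constraints have shadow price 0 (complementary slackness).
Dual feasibility on the basic columns requires 6·y_equipment + 5·y_crew = 54, 3·y_equipment + 5·y_crew = 42.
This yields shadow prices y_equipment = 4, y_crew = 6.
Shadow price of crew = 6.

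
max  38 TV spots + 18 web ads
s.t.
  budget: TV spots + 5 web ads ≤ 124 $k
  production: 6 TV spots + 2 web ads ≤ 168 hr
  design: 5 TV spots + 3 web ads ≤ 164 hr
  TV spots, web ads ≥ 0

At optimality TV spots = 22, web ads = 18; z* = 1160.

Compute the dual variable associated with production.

Binding: production and design. Non-binding: budget (12 unused).
Since budget is not tight, its dual is 0.
From A_Bᵀ y = c: 6·y_production + 5·y_design = 38; 2·y_production + 3·y_design = 18.
→ y_production = 3 and y_design = 4.
Shadow price of production = 3.

3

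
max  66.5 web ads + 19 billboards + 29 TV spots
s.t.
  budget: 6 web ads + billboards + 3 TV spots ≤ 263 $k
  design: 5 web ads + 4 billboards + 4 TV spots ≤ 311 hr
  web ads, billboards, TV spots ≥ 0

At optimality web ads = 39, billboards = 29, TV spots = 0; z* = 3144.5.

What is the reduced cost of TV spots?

-8

At the optimum: budget uses 263 of 263 (binding); design uses 311 of 311 (binding).
From A_Bᵀ y = c: 6·y_budget + 5·y_design = 66.5; 1·y_budget + 4·y_design = 19.
→ y_budget = 9 and y_design = 2.5.
Reduced cost of TV spots: c₃ − yᵀa₃ = 29 − (9·3 + 2.5·4) = 29 − 37 = -8.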